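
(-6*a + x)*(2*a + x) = -12*a^2 - 4*a*x + x^2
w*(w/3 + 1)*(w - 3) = w^3/3 - 3*w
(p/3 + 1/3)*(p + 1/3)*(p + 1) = p^3/3 + 7*p^2/9 + 5*p/9 + 1/9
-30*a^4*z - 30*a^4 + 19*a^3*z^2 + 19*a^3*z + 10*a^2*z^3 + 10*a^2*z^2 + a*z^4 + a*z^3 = (-a + z)*(5*a + z)*(6*a + z)*(a*z + a)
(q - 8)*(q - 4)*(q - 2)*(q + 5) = q^4 - 9*q^3 - 14*q^2 + 216*q - 320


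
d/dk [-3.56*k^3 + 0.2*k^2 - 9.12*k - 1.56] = -10.68*k^2 + 0.4*k - 9.12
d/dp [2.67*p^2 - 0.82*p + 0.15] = 5.34*p - 0.82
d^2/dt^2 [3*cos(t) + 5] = -3*cos(t)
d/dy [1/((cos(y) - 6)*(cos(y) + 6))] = sin(2*y)/((cos(y) - 6)^2*(cos(y) + 6)^2)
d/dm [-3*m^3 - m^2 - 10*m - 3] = -9*m^2 - 2*m - 10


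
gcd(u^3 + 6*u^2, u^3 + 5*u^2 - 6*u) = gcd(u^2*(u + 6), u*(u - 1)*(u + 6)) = u^2 + 6*u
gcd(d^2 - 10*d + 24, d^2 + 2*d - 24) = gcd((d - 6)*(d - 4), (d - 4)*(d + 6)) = d - 4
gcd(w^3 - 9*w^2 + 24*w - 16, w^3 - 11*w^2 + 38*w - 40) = w - 4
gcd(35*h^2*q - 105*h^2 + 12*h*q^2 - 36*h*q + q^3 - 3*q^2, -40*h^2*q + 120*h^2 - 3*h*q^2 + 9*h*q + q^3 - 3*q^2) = 5*h*q - 15*h + q^2 - 3*q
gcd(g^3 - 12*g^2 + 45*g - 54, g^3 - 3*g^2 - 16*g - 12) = g - 6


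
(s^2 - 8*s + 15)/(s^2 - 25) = (s - 3)/(s + 5)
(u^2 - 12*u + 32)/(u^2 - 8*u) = (u - 4)/u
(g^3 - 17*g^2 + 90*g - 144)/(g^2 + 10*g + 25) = (g^3 - 17*g^2 + 90*g - 144)/(g^2 + 10*g + 25)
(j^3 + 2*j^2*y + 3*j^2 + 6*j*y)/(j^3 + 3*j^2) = (j + 2*y)/j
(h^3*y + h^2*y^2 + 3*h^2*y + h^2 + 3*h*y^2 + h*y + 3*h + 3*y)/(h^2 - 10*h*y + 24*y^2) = (h^3*y + h^2*y^2 + 3*h^2*y + h^2 + 3*h*y^2 + h*y + 3*h + 3*y)/(h^2 - 10*h*y + 24*y^2)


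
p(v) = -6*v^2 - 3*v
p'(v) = -12*v - 3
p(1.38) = -15.57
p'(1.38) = -19.56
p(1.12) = -10.89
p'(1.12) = -16.44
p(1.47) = -17.38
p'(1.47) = -20.64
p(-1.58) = -10.24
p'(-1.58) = 15.96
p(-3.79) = -74.81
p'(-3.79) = 42.48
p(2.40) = -41.76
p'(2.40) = -31.80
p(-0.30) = 0.36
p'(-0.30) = 0.60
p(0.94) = -8.12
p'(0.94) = -14.28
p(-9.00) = -459.00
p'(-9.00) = 105.00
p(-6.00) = -198.00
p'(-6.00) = 69.00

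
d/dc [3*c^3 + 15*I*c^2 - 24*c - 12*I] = 9*c^2 + 30*I*c - 24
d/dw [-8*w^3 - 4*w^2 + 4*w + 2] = -24*w^2 - 8*w + 4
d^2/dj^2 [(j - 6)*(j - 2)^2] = 6*j - 20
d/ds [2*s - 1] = 2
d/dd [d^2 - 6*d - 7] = 2*d - 6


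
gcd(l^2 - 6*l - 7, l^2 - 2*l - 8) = 1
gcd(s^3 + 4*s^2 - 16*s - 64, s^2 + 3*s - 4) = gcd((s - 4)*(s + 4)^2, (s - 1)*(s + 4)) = s + 4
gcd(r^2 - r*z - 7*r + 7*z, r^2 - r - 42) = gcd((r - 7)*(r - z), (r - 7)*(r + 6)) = r - 7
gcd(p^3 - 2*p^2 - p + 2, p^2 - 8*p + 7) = p - 1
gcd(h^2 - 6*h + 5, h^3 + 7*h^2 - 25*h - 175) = h - 5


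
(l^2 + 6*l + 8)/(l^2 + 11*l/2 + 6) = 2*(l + 2)/(2*l + 3)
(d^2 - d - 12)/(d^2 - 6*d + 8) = (d + 3)/(d - 2)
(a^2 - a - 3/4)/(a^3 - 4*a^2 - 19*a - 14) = (-a^2 + a + 3/4)/(-a^3 + 4*a^2 + 19*a + 14)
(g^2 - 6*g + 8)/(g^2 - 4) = (g - 4)/(g + 2)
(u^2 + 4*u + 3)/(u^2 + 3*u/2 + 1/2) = 2*(u + 3)/(2*u + 1)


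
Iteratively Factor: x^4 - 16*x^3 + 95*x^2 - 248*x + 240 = (x - 4)*(x^3 - 12*x^2 + 47*x - 60) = (x - 4)*(x - 3)*(x^2 - 9*x + 20) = (x - 4)^2*(x - 3)*(x - 5)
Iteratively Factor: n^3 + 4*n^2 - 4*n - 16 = (n + 2)*(n^2 + 2*n - 8) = (n - 2)*(n + 2)*(n + 4)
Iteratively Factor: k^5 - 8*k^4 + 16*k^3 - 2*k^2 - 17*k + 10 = (k - 5)*(k^4 - 3*k^3 + k^2 + 3*k - 2) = (k - 5)*(k - 2)*(k^3 - k^2 - k + 1) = (k - 5)*(k - 2)*(k - 1)*(k^2 - 1) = (k - 5)*(k - 2)*(k - 1)^2*(k + 1)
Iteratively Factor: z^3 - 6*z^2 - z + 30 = (z + 2)*(z^2 - 8*z + 15) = (z - 5)*(z + 2)*(z - 3)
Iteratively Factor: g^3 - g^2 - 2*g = (g + 1)*(g^2 - 2*g) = (g - 2)*(g + 1)*(g)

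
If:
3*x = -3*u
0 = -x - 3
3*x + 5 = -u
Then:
No Solution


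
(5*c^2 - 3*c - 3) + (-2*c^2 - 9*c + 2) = 3*c^2 - 12*c - 1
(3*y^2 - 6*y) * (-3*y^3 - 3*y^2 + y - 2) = -9*y^5 + 9*y^4 + 21*y^3 - 12*y^2 + 12*y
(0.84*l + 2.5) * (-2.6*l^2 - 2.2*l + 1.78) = -2.184*l^3 - 8.348*l^2 - 4.0048*l + 4.45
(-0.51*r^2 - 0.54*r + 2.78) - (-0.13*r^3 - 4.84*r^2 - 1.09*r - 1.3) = 0.13*r^3 + 4.33*r^2 + 0.55*r + 4.08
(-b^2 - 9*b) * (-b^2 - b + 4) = b^4 + 10*b^3 + 5*b^2 - 36*b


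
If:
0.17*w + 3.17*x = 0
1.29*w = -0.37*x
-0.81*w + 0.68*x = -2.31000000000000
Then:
No Solution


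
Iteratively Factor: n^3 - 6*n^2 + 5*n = (n)*(n^2 - 6*n + 5) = n*(n - 5)*(n - 1)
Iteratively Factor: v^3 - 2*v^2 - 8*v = (v - 4)*(v^2 + 2*v) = (v - 4)*(v + 2)*(v)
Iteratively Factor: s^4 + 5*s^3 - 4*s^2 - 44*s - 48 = (s + 2)*(s^3 + 3*s^2 - 10*s - 24) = (s + 2)^2*(s^2 + s - 12) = (s - 3)*(s + 2)^2*(s + 4)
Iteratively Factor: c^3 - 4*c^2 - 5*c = (c - 5)*(c^2 + c) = c*(c - 5)*(c + 1)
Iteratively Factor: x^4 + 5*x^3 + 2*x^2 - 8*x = (x + 2)*(x^3 + 3*x^2 - 4*x) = (x + 2)*(x + 4)*(x^2 - x) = (x - 1)*(x + 2)*(x + 4)*(x)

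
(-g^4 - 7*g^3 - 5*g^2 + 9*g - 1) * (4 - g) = g^5 + 3*g^4 - 23*g^3 - 29*g^2 + 37*g - 4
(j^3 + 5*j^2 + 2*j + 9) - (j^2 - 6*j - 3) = j^3 + 4*j^2 + 8*j + 12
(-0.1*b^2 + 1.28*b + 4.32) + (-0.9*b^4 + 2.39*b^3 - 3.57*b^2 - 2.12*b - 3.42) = -0.9*b^4 + 2.39*b^3 - 3.67*b^2 - 0.84*b + 0.9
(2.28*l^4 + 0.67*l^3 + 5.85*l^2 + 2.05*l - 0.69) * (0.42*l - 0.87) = 0.9576*l^5 - 1.7022*l^4 + 1.8741*l^3 - 4.2285*l^2 - 2.0733*l + 0.6003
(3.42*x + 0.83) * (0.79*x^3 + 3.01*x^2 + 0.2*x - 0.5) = 2.7018*x^4 + 10.9499*x^3 + 3.1823*x^2 - 1.544*x - 0.415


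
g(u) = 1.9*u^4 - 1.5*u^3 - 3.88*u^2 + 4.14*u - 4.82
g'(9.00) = 5110.20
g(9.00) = 11090.56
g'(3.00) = 145.56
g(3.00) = 86.08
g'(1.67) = 14.03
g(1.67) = -0.94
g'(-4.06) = -547.15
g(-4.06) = 531.05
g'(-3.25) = -279.06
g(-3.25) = 204.21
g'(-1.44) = -16.71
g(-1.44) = -6.18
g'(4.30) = 491.82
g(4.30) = 471.55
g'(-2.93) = -202.92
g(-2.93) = 127.50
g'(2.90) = 129.15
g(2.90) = 72.36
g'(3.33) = 209.04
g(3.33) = 144.18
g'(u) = 7.6*u^3 - 4.5*u^2 - 7.76*u + 4.14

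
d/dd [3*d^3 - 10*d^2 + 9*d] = 9*d^2 - 20*d + 9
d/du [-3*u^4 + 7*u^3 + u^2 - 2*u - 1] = -12*u^3 + 21*u^2 + 2*u - 2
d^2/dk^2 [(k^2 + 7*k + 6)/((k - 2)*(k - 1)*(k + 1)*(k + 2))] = 2*(3*k^5 + 33*k^4 - 43*k^3 - 78*k^2 + 12*k + 136)/(k^9 - 3*k^8 - 9*k^7 + 35*k^6 + 12*k^5 - 132*k^4 + 80*k^3 + 144*k^2 - 192*k + 64)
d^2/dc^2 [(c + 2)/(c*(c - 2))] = 2*(c^3 + 6*c^2 - 12*c + 8)/(c^3*(c^3 - 6*c^2 + 12*c - 8))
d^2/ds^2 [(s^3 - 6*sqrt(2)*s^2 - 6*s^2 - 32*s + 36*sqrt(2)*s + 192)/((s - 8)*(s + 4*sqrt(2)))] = 8*(-5*sqrt(2)*s^3 + 16*s^3 - 336*s^2 + 48*sqrt(2)*s^2 - 192*sqrt(2)*s + 2112*s - 5120 - 256*sqrt(2))/(s^6 - 24*s^5 + 12*sqrt(2)*s^5 - 288*sqrt(2)*s^4 + 288*s^4 - 2816*s^3 + 2432*sqrt(2)*s^3 - 9216*sqrt(2)*s^2 + 18432*s^2 - 49152*s + 24576*sqrt(2)*s - 65536*sqrt(2))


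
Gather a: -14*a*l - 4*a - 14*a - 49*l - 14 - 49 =a*(-14*l - 18) - 49*l - 63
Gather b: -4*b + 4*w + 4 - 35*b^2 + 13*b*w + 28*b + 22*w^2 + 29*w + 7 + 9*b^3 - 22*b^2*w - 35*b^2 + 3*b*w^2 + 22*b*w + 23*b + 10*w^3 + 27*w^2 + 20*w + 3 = 9*b^3 + b^2*(-22*w - 70) + b*(3*w^2 + 35*w + 47) + 10*w^3 + 49*w^2 + 53*w + 14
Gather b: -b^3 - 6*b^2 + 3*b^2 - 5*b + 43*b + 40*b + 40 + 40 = -b^3 - 3*b^2 + 78*b + 80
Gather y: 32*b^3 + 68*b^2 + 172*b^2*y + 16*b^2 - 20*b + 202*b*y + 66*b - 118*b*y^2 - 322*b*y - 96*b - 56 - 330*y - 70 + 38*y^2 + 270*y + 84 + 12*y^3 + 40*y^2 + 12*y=32*b^3 + 84*b^2 - 50*b + 12*y^3 + y^2*(78 - 118*b) + y*(172*b^2 - 120*b - 48) - 42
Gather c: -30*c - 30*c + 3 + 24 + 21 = 48 - 60*c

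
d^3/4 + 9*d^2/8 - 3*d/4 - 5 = (d/4 + 1)*(d - 2)*(d + 5/2)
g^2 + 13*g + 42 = (g + 6)*(g + 7)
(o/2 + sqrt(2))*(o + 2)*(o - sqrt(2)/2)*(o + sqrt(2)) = o^4/2 + o^3 + 5*sqrt(2)*o^3/4 + o^2/2 + 5*sqrt(2)*o^2/2 - sqrt(2)*o + o - 2*sqrt(2)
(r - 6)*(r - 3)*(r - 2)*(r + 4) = r^4 - 7*r^3 - 8*r^2 + 108*r - 144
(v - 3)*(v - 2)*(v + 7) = v^3 + 2*v^2 - 29*v + 42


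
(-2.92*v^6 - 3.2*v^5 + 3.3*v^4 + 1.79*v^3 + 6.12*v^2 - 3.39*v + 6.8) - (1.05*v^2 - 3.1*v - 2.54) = -2.92*v^6 - 3.2*v^5 + 3.3*v^4 + 1.79*v^3 + 5.07*v^2 - 0.29*v + 9.34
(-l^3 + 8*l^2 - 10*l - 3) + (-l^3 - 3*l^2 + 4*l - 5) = -2*l^3 + 5*l^2 - 6*l - 8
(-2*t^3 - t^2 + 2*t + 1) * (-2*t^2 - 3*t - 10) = 4*t^5 + 8*t^4 + 19*t^3 + 2*t^2 - 23*t - 10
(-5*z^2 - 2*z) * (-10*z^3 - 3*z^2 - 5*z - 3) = 50*z^5 + 35*z^4 + 31*z^3 + 25*z^2 + 6*z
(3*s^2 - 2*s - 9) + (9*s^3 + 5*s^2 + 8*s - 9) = 9*s^3 + 8*s^2 + 6*s - 18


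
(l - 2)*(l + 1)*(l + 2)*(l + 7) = l^4 + 8*l^3 + 3*l^2 - 32*l - 28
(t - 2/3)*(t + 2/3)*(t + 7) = t^3 + 7*t^2 - 4*t/9 - 28/9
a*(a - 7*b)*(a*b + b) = a^3*b - 7*a^2*b^2 + a^2*b - 7*a*b^2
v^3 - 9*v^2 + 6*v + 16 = (v - 8)*(v - 2)*(v + 1)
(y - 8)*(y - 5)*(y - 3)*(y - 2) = y^4 - 18*y^3 + 111*y^2 - 278*y + 240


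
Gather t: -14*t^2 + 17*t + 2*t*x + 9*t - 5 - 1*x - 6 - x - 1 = -14*t^2 + t*(2*x + 26) - 2*x - 12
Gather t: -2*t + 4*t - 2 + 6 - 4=2*t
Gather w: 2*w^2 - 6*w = 2*w^2 - 6*w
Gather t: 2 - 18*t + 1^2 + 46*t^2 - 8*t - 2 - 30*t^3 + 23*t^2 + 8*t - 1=-30*t^3 + 69*t^2 - 18*t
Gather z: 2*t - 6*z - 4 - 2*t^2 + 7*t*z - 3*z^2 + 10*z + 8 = -2*t^2 + 2*t - 3*z^2 + z*(7*t + 4) + 4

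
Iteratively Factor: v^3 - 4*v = (v + 2)*(v^2 - 2*v) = v*(v + 2)*(v - 2)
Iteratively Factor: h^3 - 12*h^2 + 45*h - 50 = (h - 5)*(h^2 - 7*h + 10) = (h - 5)*(h - 2)*(h - 5)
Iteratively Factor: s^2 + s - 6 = (s - 2)*(s + 3)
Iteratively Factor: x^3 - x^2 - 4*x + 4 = (x - 1)*(x^2 - 4) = (x - 1)*(x + 2)*(x - 2)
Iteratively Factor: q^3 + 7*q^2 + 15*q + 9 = (q + 1)*(q^2 + 6*q + 9) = (q + 1)*(q + 3)*(q + 3)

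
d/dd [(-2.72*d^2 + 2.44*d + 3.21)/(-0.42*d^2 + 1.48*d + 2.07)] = (-3.0008*d^2 - 8.5644*d + 0.3)/(0.1764*d^4 - 1.2432*d^3 + 0.4516*d^2 + 6.1272*d + 4.2849)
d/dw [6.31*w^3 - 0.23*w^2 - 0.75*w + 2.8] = 18.93*w^2 - 0.46*w - 0.75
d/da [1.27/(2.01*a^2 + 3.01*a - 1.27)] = (-5.1054*a - 3.8227)/(2.01*a^2 + 3.01*a - 1.27)^2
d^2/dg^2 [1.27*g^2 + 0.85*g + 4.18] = 2.54000000000000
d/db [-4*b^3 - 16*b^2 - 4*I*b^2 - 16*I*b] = -12*b^2 - 8*b*(4 + I) - 16*I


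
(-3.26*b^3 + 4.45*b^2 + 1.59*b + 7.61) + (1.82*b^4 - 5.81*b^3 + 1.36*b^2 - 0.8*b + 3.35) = 1.82*b^4 - 9.07*b^3 + 5.81*b^2 + 0.79*b + 10.96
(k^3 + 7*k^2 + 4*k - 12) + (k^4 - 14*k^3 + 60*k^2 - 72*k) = k^4 - 13*k^3 + 67*k^2 - 68*k - 12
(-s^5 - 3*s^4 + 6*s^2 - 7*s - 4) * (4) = -4*s^5 - 12*s^4 + 24*s^2 - 28*s - 16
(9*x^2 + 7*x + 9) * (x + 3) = 9*x^3 + 34*x^2 + 30*x + 27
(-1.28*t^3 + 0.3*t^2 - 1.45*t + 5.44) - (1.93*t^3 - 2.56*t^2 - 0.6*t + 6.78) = -3.21*t^3 + 2.86*t^2 - 0.85*t - 1.34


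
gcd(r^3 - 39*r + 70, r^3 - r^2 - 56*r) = r + 7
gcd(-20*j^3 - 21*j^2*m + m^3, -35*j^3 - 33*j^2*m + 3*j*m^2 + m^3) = 5*j^2 + 4*j*m - m^2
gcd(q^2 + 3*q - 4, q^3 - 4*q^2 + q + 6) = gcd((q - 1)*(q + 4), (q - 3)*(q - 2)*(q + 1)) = 1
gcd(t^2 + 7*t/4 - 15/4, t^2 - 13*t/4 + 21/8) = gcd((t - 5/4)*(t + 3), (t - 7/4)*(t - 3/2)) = 1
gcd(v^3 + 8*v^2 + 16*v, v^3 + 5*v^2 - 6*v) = v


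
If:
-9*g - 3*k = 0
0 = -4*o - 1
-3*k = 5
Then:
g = 5/9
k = -5/3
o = -1/4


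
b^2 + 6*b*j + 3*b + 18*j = (b + 3)*(b + 6*j)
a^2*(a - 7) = a^3 - 7*a^2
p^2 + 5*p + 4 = (p + 1)*(p + 4)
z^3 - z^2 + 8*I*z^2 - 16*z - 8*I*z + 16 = (z - 1)*(z + 4*I)^2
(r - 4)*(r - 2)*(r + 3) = r^3 - 3*r^2 - 10*r + 24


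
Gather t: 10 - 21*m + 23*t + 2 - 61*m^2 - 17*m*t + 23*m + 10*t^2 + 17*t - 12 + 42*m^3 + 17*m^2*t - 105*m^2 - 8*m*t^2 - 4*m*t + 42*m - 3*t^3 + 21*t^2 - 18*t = 42*m^3 - 166*m^2 + 44*m - 3*t^3 + t^2*(31 - 8*m) + t*(17*m^2 - 21*m + 22)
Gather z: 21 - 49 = -28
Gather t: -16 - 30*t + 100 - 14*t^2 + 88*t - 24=-14*t^2 + 58*t + 60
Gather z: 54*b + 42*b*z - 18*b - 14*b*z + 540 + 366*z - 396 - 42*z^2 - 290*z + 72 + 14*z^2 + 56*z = 36*b - 28*z^2 + z*(28*b + 132) + 216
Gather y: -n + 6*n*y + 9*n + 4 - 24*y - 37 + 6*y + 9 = 8*n + y*(6*n - 18) - 24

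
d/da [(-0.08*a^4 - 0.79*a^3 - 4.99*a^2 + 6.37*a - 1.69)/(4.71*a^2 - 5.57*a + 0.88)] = (-0.7536*a^5 - 2.3841*a^4 + 8.519*a^3 - 4.294*a^2 + 7.13739999999999*a - 3.8077)/(22.1841*a^4 - 52.4694*a^3 + 39.3145*a^2 - 9.8032*a + 0.7744)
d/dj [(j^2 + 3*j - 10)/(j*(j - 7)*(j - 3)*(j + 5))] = 2*(-j^3 + 8*j^2 - 20*j + 21)/(j^2*(j^4 - 20*j^3 + 142*j^2 - 420*j + 441))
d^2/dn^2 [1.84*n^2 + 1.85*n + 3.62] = 3.68000000000000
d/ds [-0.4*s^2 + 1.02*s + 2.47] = 1.02 - 0.8*s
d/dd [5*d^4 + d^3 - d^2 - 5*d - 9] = 20*d^3 + 3*d^2 - 2*d - 5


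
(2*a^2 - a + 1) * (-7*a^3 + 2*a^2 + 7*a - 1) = -14*a^5 + 11*a^4 + 5*a^3 - 7*a^2 + 8*a - 1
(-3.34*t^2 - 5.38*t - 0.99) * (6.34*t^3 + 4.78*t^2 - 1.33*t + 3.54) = -21.1756*t^5 - 50.0744*t^4 - 27.5508*t^3 - 9.4004*t^2 - 17.7285*t - 3.5046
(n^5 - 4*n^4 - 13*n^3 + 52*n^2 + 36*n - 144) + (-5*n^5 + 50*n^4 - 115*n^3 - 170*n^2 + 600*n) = -4*n^5 + 46*n^4 - 128*n^3 - 118*n^2 + 636*n - 144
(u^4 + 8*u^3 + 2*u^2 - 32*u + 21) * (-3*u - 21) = -3*u^5 - 45*u^4 - 174*u^3 + 54*u^2 + 609*u - 441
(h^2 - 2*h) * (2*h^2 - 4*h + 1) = 2*h^4 - 8*h^3 + 9*h^2 - 2*h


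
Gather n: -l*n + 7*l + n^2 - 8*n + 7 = 7*l + n^2 + n*(-l - 8) + 7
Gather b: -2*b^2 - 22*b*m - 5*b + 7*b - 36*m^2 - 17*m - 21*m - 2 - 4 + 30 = -2*b^2 + b*(2 - 22*m) - 36*m^2 - 38*m + 24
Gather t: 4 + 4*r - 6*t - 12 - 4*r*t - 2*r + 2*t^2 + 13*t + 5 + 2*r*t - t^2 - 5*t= 2*r + t^2 + t*(2 - 2*r) - 3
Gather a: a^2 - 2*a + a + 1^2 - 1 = a^2 - a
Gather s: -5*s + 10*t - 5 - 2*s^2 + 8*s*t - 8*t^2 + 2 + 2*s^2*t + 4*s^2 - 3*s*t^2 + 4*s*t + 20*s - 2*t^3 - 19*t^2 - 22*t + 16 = s^2*(2*t + 2) + s*(-3*t^2 + 12*t + 15) - 2*t^3 - 27*t^2 - 12*t + 13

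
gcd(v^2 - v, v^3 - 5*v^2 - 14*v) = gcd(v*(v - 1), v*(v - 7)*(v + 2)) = v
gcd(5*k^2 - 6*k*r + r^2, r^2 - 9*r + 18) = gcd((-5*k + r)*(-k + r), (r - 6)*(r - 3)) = 1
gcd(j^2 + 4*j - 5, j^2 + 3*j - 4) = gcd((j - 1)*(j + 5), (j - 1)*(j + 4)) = j - 1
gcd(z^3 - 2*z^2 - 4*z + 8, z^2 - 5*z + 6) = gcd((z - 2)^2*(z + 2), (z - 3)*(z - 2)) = z - 2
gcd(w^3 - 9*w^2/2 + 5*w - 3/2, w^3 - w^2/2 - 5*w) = 1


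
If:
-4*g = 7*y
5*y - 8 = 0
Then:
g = -14/5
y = 8/5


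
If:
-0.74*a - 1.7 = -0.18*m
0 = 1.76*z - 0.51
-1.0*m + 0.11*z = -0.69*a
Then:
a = -2.75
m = -1.87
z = 0.29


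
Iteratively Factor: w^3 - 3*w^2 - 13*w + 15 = (w + 3)*(w^2 - 6*w + 5) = (w - 1)*(w + 3)*(w - 5)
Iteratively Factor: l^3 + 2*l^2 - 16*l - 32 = (l + 4)*(l^2 - 2*l - 8) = (l + 2)*(l + 4)*(l - 4)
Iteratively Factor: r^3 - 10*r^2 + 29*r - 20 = (r - 5)*(r^2 - 5*r + 4) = (r - 5)*(r - 1)*(r - 4)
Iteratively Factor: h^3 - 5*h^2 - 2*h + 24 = (h + 2)*(h^2 - 7*h + 12) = (h - 4)*(h + 2)*(h - 3)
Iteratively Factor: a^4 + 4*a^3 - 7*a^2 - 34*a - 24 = (a + 1)*(a^3 + 3*a^2 - 10*a - 24) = (a - 3)*(a + 1)*(a^2 + 6*a + 8) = (a - 3)*(a + 1)*(a + 2)*(a + 4)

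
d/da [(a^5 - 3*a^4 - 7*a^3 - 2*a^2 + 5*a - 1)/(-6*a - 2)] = (-12*a^5 + 22*a^4 + 54*a^3 + 27*a^2 + 4*a - 8)/(2*(9*a^2 + 6*a + 1))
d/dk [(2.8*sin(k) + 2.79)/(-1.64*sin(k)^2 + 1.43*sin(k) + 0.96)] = (4.592*sin(k)^2 + 9.1512*sin(k) - 1.3017)*cos(k)/(2.6896*sin(k)^4 - 4.6904*sin(k)^3 - 1.1039*sin(k)^2 + 2.7456*sin(k) + 0.9216)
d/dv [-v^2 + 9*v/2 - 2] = 9/2 - 2*v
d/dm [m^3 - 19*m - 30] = 3*m^2 - 19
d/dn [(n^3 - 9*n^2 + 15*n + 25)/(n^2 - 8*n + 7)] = (n^4 - 16*n^3 + 78*n^2 - 176*n + 305)/(n^4 - 16*n^3 + 78*n^2 - 112*n + 49)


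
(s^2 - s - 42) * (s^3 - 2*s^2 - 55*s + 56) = s^5 - 3*s^4 - 95*s^3 + 195*s^2 + 2254*s - 2352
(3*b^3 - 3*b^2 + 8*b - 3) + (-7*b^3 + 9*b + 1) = -4*b^3 - 3*b^2 + 17*b - 2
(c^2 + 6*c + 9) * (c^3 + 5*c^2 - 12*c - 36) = c^5 + 11*c^4 + 27*c^3 - 63*c^2 - 324*c - 324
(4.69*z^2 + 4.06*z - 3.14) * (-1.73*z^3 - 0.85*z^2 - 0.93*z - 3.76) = -8.1137*z^5 - 11.0103*z^4 - 2.3805*z^3 - 18.7412*z^2 - 12.3454*z + 11.8064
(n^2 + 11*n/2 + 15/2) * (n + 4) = n^3 + 19*n^2/2 + 59*n/2 + 30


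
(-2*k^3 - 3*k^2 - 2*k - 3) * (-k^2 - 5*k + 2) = 2*k^5 + 13*k^4 + 13*k^3 + 7*k^2 + 11*k - 6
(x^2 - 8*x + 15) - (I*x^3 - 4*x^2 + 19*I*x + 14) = -I*x^3 + 5*x^2 - 8*x - 19*I*x + 1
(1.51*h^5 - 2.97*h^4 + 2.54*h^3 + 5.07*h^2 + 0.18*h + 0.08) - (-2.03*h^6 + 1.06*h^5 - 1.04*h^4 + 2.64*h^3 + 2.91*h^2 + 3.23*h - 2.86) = 2.03*h^6 + 0.45*h^5 - 1.93*h^4 - 0.1*h^3 + 2.16*h^2 - 3.05*h + 2.94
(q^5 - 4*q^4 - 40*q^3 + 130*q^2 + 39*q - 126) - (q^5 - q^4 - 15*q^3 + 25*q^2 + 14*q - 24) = -3*q^4 - 25*q^3 + 105*q^2 + 25*q - 102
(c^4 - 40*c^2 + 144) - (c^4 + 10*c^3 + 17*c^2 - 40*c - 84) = -10*c^3 - 57*c^2 + 40*c + 228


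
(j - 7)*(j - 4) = j^2 - 11*j + 28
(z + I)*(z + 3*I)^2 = z^3 + 7*I*z^2 - 15*z - 9*I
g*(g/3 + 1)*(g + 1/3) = g^3/3 + 10*g^2/9 + g/3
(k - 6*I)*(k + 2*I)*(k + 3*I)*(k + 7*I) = k^4 + 6*I*k^3 + 31*k^2 + 204*I*k - 252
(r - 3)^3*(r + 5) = r^4 - 4*r^3 - 18*r^2 + 108*r - 135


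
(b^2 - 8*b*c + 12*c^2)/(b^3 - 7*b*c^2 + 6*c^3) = (b - 6*c)/(b^2 + 2*b*c - 3*c^2)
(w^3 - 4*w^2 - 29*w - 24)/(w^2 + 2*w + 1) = (w^2 - 5*w - 24)/(w + 1)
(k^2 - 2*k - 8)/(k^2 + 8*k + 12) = (k - 4)/(k + 6)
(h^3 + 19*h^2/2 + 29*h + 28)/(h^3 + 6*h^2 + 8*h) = (h + 7/2)/h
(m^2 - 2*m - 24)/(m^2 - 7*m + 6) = (m + 4)/(m - 1)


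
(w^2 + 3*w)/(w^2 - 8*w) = (w + 3)/(w - 8)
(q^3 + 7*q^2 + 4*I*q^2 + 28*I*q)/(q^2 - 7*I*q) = (q^2 + q*(7 + 4*I) + 28*I)/(q - 7*I)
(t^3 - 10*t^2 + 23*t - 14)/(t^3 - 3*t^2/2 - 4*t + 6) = 2*(t^2 - 8*t + 7)/(2*t^2 + t - 6)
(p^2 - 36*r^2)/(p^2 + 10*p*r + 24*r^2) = (p - 6*r)/(p + 4*r)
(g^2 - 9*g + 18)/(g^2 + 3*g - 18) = (g - 6)/(g + 6)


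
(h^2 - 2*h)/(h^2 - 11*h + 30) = h*(h - 2)/(h^2 - 11*h + 30)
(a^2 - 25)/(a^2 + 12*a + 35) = (a - 5)/(a + 7)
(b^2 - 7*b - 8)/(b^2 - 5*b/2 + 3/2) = 2*(b^2 - 7*b - 8)/(2*b^2 - 5*b + 3)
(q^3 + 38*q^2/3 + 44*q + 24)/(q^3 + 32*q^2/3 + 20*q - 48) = (3*q + 2)/(3*q - 4)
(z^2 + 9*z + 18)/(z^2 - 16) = (z^2 + 9*z + 18)/(z^2 - 16)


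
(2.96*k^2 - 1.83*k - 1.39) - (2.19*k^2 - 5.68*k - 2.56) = 0.77*k^2 + 3.85*k + 1.17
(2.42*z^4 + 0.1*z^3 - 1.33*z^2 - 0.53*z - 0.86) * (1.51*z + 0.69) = 3.6542*z^5 + 1.8208*z^4 - 1.9393*z^3 - 1.718*z^2 - 1.6643*z - 0.5934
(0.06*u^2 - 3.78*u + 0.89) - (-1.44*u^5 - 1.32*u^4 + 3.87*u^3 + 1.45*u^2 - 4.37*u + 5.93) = 1.44*u^5 + 1.32*u^4 - 3.87*u^3 - 1.39*u^2 + 0.59*u - 5.04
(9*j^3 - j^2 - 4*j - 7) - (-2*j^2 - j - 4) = 9*j^3 + j^2 - 3*j - 3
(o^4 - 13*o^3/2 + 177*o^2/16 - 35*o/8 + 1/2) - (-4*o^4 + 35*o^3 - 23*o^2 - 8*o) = 5*o^4 - 83*o^3/2 + 545*o^2/16 + 29*o/8 + 1/2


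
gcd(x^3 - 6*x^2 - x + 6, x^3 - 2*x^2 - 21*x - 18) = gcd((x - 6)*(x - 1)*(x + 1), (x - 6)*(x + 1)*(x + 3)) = x^2 - 5*x - 6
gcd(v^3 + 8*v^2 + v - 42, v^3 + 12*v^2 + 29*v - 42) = v + 7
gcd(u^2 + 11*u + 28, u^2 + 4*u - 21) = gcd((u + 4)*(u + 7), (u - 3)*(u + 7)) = u + 7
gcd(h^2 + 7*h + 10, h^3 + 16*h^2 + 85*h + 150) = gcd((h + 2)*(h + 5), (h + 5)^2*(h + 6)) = h + 5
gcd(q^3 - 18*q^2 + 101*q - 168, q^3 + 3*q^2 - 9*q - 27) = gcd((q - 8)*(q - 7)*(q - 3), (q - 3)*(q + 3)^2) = q - 3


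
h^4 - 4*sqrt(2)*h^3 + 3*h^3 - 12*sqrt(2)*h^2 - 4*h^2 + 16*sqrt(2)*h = h*(h - 1)*(h + 4)*(h - 4*sqrt(2))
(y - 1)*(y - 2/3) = y^2 - 5*y/3 + 2/3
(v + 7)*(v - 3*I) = v^2 + 7*v - 3*I*v - 21*I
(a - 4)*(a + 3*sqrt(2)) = a^2 - 4*a + 3*sqrt(2)*a - 12*sqrt(2)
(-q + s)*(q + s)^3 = -q^4 - 2*q^3*s + 2*q*s^3 + s^4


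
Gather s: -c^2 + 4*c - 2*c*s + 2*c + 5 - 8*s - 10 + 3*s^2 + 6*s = -c^2 + 6*c + 3*s^2 + s*(-2*c - 2) - 5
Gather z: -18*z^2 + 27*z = -18*z^2 + 27*z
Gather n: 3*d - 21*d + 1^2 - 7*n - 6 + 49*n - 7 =-18*d + 42*n - 12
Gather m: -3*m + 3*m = 0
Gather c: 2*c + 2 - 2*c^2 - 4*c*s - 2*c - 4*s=-2*c^2 - 4*c*s - 4*s + 2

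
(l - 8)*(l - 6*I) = l^2 - 8*l - 6*I*l + 48*I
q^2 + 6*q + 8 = (q + 2)*(q + 4)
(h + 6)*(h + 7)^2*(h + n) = h^4 + h^3*n + 20*h^3 + 20*h^2*n + 133*h^2 + 133*h*n + 294*h + 294*n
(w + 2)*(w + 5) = w^2 + 7*w + 10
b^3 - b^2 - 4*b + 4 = (b - 2)*(b - 1)*(b + 2)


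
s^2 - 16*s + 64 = (s - 8)^2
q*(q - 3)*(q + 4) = q^3 + q^2 - 12*q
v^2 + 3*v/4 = v*(v + 3/4)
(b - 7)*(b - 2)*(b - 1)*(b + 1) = b^4 - 9*b^3 + 13*b^2 + 9*b - 14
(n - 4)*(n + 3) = n^2 - n - 12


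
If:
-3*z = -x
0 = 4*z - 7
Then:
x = 21/4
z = 7/4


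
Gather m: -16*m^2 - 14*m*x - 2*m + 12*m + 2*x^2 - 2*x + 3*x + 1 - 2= -16*m^2 + m*(10 - 14*x) + 2*x^2 + x - 1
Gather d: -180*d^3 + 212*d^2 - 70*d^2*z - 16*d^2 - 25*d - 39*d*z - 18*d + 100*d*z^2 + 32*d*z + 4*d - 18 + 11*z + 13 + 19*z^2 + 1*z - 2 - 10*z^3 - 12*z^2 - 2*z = -180*d^3 + d^2*(196 - 70*z) + d*(100*z^2 - 7*z - 39) - 10*z^3 + 7*z^2 + 10*z - 7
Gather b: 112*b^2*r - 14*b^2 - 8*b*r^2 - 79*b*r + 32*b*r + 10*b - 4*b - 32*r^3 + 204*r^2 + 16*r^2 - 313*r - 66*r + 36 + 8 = b^2*(112*r - 14) + b*(-8*r^2 - 47*r + 6) - 32*r^3 + 220*r^2 - 379*r + 44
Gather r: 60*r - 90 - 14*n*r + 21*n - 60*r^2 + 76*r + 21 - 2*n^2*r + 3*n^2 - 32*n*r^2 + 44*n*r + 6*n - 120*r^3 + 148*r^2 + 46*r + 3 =3*n^2 + 27*n - 120*r^3 + r^2*(88 - 32*n) + r*(-2*n^2 + 30*n + 182) - 66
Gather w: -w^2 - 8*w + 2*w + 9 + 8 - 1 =-w^2 - 6*w + 16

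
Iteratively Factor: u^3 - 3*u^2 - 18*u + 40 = (u - 2)*(u^2 - u - 20) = (u - 5)*(u - 2)*(u + 4)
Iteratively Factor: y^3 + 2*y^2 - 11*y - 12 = (y + 4)*(y^2 - 2*y - 3) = (y + 1)*(y + 4)*(y - 3)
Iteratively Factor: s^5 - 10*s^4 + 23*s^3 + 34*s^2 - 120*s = (s - 4)*(s^4 - 6*s^3 - s^2 + 30*s) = (s - 4)*(s - 3)*(s^3 - 3*s^2 - 10*s) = (s - 5)*(s - 4)*(s - 3)*(s^2 + 2*s) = (s - 5)*(s - 4)*(s - 3)*(s + 2)*(s)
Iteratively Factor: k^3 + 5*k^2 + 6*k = (k + 2)*(k^2 + 3*k) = (k + 2)*(k + 3)*(k)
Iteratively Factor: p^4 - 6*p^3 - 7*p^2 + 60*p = (p + 3)*(p^3 - 9*p^2 + 20*p) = (p - 5)*(p + 3)*(p^2 - 4*p) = p*(p - 5)*(p + 3)*(p - 4)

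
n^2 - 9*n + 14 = (n - 7)*(n - 2)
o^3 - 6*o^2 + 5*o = o*(o - 5)*(o - 1)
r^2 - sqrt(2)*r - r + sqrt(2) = (r - 1)*(r - sqrt(2))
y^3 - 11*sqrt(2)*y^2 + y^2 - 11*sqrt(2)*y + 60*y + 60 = (y + 1)*(y - 6*sqrt(2))*(y - 5*sqrt(2))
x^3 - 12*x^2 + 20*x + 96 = (x - 8)*(x - 6)*(x + 2)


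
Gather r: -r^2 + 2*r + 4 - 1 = -r^2 + 2*r + 3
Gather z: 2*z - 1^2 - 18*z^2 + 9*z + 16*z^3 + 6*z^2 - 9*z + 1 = 16*z^3 - 12*z^2 + 2*z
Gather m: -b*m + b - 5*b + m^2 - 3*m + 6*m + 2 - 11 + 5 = -4*b + m^2 + m*(3 - b) - 4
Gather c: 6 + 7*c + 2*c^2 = 2*c^2 + 7*c + 6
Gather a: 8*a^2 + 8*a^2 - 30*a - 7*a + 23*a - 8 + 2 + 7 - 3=16*a^2 - 14*a - 2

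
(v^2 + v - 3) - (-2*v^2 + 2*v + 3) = 3*v^2 - v - 6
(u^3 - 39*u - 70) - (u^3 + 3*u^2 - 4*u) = -3*u^2 - 35*u - 70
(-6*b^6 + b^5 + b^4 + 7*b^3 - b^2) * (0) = 0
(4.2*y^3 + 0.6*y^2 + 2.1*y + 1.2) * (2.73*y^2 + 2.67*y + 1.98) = 11.466*y^5 + 12.852*y^4 + 15.651*y^3 + 10.071*y^2 + 7.362*y + 2.376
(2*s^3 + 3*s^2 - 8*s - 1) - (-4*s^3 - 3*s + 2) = 6*s^3 + 3*s^2 - 5*s - 3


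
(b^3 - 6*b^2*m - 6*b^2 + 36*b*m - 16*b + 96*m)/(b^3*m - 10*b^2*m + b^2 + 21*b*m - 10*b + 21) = (b^3 - 6*b^2*m - 6*b^2 + 36*b*m - 16*b + 96*m)/(b^3*m - 10*b^2*m + b^2 + 21*b*m - 10*b + 21)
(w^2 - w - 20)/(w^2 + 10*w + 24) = (w - 5)/(w + 6)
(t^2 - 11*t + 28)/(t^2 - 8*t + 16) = (t - 7)/(t - 4)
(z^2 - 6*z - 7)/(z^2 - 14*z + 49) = (z + 1)/(z - 7)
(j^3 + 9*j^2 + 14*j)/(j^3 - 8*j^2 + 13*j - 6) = j*(j^2 + 9*j + 14)/(j^3 - 8*j^2 + 13*j - 6)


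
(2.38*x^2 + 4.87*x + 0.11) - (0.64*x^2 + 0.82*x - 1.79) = 1.74*x^2 + 4.05*x + 1.9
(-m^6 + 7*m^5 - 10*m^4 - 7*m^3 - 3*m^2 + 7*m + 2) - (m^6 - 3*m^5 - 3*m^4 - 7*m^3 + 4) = -2*m^6 + 10*m^5 - 7*m^4 - 3*m^2 + 7*m - 2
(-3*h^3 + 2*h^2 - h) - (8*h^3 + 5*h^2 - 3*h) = -11*h^3 - 3*h^2 + 2*h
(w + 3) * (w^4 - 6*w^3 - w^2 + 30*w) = w^5 - 3*w^4 - 19*w^3 + 27*w^2 + 90*w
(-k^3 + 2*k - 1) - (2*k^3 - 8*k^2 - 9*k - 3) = -3*k^3 + 8*k^2 + 11*k + 2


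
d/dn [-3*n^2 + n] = 1 - 6*n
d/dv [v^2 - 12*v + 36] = 2*v - 12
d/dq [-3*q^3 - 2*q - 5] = -9*q^2 - 2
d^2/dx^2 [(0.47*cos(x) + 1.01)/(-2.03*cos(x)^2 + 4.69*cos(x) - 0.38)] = (-0.204757804080194*(1 - cos(x)^2)^2 - 0.0187746308080259*cos(x)^5 + 0.338271974536598*cos(x)^3 - 0.360704716514535*cos(x)^2 - 0.598465075835453*cos(x) + 0.636595958293013)/(-0.432835820895522*cos(x)^2 + 1.0*cos(x) - 0.0810234541577825)^3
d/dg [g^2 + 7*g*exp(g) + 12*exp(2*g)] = 7*g*exp(g) + 2*g + 24*exp(2*g) + 7*exp(g)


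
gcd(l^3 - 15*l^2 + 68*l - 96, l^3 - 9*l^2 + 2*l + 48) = l^2 - 11*l + 24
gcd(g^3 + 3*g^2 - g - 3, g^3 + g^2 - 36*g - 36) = g + 1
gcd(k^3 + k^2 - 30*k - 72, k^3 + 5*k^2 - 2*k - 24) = k^2 + 7*k + 12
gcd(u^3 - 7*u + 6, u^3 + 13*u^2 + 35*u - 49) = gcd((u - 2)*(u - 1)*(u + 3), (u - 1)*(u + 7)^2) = u - 1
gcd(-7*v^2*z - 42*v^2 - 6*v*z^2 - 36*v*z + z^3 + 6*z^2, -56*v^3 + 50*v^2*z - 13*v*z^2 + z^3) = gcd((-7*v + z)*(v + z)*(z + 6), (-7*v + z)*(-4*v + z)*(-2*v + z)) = -7*v + z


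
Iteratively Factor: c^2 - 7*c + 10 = (c - 2)*(c - 5)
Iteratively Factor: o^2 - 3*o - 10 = (o + 2)*(o - 5)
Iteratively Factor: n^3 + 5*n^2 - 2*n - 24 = (n - 2)*(n^2 + 7*n + 12) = (n - 2)*(n + 4)*(n + 3)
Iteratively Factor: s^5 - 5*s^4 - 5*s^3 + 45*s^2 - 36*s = (s - 4)*(s^4 - s^3 - 9*s^2 + 9*s) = (s - 4)*(s - 1)*(s^3 - 9*s) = (s - 4)*(s - 1)*(s + 3)*(s^2 - 3*s) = (s - 4)*(s - 3)*(s - 1)*(s + 3)*(s)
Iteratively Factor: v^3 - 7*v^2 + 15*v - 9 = (v - 1)*(v^2 - 6*v + 9) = (v - 3)*(v - 1)*(v - 3)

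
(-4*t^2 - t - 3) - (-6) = -4*t^2 - t + 3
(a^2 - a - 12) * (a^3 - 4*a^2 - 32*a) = a^5 - 5*a^4 - 40*a^3 + 80*a^2 + 384*a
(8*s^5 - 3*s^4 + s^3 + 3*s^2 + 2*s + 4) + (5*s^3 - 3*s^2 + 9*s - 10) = 8*s^5 - 3*s^4 + 6*s^3 + 11*s - 6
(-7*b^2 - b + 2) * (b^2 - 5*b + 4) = -7*b^4 + 34*b^3 - 21*b^2 - 14*b + 8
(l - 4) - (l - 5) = 1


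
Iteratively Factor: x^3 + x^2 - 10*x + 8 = (x - 2)*(x^2 + 3*x - 4) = (x - 2)*(x + 4)*(x - 1)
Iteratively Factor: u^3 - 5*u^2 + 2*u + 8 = (u - 4)*(u^2 - u - 2) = (u - 4)*(u + 1)*(u - 2)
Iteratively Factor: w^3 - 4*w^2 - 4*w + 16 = (w - 2)*(w^2 - 2*w - 8) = (w - 4)*(w - 2)*(w + 2)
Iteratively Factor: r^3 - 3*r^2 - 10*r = (r + 2)*(r^2 - 5*r) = (r - 5)*(r + 2)*(r)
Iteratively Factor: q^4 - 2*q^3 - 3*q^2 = (q - 3)*(q^3 + q^2) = q*(q - 3)*(q^2 + q) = q*(q - 3)*(q + 1)*(q)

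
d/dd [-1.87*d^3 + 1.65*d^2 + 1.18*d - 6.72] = -5.61*d^2 + 3.3*d + 1.18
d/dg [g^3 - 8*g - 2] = 3*g^2 - 8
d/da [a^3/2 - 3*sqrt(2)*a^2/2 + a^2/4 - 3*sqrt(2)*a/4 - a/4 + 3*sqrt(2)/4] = 3*a^2/2 - 3*sqrt(2)*a + a/2 - 3*sqrt(2)/4 - 1/4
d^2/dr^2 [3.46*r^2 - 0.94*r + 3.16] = 6.92000000000000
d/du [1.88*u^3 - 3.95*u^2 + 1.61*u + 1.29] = 5.64*u^2 - 7.9*u + 1.61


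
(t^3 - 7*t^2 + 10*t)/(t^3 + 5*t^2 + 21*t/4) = 4*(t^2 - 7*t + 10)/(4*t^2 + 20*t + 21)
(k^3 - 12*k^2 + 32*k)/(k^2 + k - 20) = k*(k - 8)/(k + 5)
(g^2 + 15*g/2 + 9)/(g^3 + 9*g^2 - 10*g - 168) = (g + 3/2)/(g^2 + 3*g - 28)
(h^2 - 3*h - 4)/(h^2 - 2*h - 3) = (h - 4)/(h - 3)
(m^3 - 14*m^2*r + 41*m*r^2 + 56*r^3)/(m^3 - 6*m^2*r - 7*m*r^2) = (m - 8*r)/m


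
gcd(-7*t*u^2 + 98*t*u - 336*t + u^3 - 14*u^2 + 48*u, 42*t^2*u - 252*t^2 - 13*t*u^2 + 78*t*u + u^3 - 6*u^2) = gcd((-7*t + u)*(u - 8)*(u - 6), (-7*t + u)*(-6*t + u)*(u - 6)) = 7*t*u - 42*t - u^2 + 6*u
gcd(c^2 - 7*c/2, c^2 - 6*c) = c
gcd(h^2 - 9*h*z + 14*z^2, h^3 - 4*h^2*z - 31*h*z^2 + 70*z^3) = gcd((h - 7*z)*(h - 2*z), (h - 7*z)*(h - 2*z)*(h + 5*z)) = h^2 - 9*h*z + 14*z^2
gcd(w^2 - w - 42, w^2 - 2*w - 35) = w - 7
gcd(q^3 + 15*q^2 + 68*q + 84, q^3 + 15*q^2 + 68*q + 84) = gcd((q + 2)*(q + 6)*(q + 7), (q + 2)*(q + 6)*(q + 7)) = q^3 + 15*q^2 + 68*q + 84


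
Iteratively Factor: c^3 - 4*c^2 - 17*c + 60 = (c + 4)*(c^2 - 8*c + 15) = (c - 5)*(c + 4)*(c - 3)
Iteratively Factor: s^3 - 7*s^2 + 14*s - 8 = (s - 2)*(s^2 - 5*s + 4) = (s - 4)*(s - 2)*(s - 1)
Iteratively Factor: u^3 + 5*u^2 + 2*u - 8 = (u + 2)*(u^2 + 3*u - 4) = (u - 1)*(u + 2)*(u + 4)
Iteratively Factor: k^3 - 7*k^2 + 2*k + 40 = (k - 4)*(k^2 - 3*k - 10) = (k - 4)*(k + 2)*(k - 5)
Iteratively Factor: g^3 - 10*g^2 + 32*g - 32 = (g - 4)*(g^2 - 6*g + 8) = (g - 4)^2*(g - 2)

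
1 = 1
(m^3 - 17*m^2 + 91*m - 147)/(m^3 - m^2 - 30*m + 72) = (m^2 - 14*m + 49)/(m^2 + 2*m - 24)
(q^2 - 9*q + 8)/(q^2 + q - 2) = (q - 8)/(q + 2)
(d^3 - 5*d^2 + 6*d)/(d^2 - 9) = d*(d - 2)/(d + 3)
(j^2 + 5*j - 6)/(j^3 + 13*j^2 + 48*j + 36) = (j - 1)/(j^2 + 7*j + 6)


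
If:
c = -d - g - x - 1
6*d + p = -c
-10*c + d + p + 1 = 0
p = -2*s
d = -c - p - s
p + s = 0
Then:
No Solution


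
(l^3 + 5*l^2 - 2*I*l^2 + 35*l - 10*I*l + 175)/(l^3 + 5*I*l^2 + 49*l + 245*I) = (l + 5)/(l + 7*I)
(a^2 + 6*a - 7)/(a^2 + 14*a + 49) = (a - 1)/(a + 7)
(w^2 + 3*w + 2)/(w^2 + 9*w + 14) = (w + 1)/(w + 7)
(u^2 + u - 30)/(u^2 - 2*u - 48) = (u - 5)/(u - 8)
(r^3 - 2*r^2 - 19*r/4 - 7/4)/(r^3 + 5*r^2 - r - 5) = (r^2 - 3*r - 7/4)/(r^2 + 4*r - 5)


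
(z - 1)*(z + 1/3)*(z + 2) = z^3 + 4*z^2/3 - 5*z/3 - 2/3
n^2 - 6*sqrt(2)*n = n*(n - 6*sqrt(2))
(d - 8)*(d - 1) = d^2 - 9*d + 8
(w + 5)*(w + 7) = w^2 + 12*w + 35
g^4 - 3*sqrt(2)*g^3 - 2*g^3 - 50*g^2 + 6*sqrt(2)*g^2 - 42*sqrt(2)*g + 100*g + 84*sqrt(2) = (g - 2)*(g - 7*sqrt(2))*(g + sqrt(2))*(g + 3*sqrt(2))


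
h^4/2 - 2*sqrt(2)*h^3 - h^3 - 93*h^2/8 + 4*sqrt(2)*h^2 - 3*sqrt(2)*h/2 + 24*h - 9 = (h/2 + sqrt(2))*(h - 3/2)*(h - 1/2)*(h - 6*sqrt(2))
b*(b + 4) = b^2 + 4*b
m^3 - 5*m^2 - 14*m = m*(m - 7)*(m + 2)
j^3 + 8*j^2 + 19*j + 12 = (j + 1)*(j + 3)*(j + 4)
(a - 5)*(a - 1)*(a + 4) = a^3 - 2*a^2 - 19*a + 20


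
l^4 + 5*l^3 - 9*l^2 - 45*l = l*(l - 3)*(l + 3)*(l + 5)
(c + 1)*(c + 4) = c^2 + 5*c + 4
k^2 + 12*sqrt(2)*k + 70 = (k + 5*sqrt(2))*(k + 7*sqrt(2))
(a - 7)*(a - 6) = a^2 - 13*a + 42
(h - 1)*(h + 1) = h^2 - 1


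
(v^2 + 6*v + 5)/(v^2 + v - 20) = (v + 1)/(v - 4)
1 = 1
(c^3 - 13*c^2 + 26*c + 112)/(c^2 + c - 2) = (c^2 - 15*c + 56)/(c - 1)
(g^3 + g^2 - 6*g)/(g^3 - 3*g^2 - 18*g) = (g - 2)/(g - 6)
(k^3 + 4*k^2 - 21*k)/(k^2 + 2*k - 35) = k*(k - 3)/(k - 5)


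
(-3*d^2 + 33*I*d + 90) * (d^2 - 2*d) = -3*d^4 + 6*d^3 + 33*I*d^3 + 90*d^2 - 66*I*d^2 - 180*d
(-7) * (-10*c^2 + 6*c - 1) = 70*c^2 - 42*c + 7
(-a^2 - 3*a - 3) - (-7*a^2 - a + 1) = 6*a^2 - 2*a - 4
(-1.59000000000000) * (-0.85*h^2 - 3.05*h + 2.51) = 1.3515*h^2 + 4.8495*h - 3.9909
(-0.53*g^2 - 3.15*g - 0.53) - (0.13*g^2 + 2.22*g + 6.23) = -0.66*g^2 - 5.37*g - 6.76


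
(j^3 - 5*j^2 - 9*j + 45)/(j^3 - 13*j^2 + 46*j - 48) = (j^2 - 2*j - 15)/(j^2 - 10*j + 16)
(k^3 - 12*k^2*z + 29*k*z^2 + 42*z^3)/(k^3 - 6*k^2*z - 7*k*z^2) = (k - 6*z)/k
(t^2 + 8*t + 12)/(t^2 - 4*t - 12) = (t + 6)/(t - 6)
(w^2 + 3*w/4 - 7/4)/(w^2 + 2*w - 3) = (w + 7/4)/(w + 3)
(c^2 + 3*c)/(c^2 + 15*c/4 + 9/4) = 4*c/(4*c + 3)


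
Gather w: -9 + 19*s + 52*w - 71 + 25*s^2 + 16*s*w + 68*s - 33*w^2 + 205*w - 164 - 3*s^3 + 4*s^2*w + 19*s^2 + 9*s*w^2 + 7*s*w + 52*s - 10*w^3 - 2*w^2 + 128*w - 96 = -3*s^3 + 44*s^2 + 139*s - 10*w^3 + w^2*(9*s - 35) + w*(4*s^2 + 23*s + 385) - 340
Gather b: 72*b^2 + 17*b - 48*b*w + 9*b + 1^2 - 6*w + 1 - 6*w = 72*b^2 + b*(26 - 48*w) - 12*w + 2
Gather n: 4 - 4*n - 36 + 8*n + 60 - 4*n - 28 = 0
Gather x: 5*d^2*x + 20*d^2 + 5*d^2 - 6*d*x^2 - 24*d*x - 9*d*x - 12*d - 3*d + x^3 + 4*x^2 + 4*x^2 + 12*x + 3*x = 25*d^2 - 15*d + x^3 + x^2*(8 - 6*d) + x*(5*d^2 - 33*d + 15)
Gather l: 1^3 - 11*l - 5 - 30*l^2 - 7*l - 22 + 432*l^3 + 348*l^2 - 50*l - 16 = 432*l^3 + 318*l^2 - 68*l - 42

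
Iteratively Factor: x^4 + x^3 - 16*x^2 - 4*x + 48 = (x + 4)*(x^3 - 3*x^2 - 4*x + 12) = (x + 2)*(x + 4)*(x^2 - 5*x + 6) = (x - 3)*(x + 2)*(x + 4)*(x - 2)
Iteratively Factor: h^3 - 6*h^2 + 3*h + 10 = (h - 2)*(h^2 - 4*h - 5) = (h - 2)*(h + 1)*(h - 5)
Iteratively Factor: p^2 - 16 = (p - 4)*(p + 4)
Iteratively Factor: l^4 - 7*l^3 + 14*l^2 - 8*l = (l - 4)*(l^3 - 3*l^2 + 2*l) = (l - 4)*(l - 2)*(l^2 - l) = (l - 4)*(l - 2)*(l - 1)*(l)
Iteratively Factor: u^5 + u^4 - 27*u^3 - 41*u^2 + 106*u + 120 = (u + 4)*(u^4 - 3*u^3 - 15*u^2 + 19*u + 30) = (u + 1)*(u + 4)*(u^3 - 4*u^2 - 11*u + 30) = (u - 2)*(u + 1)*(u + 4)*(u^2 - 2*u - 15) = (u - 2)*(u + 1)*(u + 3)*(u + 4)*(u - 5)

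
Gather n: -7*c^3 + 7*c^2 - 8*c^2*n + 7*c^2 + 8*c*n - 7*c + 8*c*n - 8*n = -7*c^3 + 14*c^2 - 7*c + n*(-8*c^2 + 16*c - 8)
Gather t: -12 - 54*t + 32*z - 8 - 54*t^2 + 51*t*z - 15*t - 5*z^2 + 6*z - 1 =-54*t^2 + t*(51*z - 69) - 5*z^2 + 38*z - 21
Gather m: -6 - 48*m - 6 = -48*m - 12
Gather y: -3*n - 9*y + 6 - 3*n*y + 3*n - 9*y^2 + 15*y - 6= -9*y^2 + y*(6 - 3*n)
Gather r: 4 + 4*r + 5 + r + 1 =5*r + 10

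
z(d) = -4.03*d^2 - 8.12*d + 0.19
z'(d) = -8.06*d - 8.12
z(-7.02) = -141.41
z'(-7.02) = 48.46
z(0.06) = -0.31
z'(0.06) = -8.60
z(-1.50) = 3.30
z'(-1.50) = 3.97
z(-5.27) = -68.94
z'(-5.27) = 34.36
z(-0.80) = 4.11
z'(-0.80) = -1.67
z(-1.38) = 3.72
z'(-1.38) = 3.00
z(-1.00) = 4.28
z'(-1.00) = -0.06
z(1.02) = -12.29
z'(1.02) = -16.34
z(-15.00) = -784.76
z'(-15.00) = 112.78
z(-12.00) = -482.69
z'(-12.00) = 88.60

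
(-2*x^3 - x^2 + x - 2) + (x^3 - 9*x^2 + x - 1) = -x^3 - 10*x^2 + 2*x - 3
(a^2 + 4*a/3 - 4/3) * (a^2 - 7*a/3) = a^4 - a^3 - 40*a^2/9 + 28*a/9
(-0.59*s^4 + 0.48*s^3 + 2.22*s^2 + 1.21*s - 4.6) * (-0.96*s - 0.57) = 0.5664*s^5 - 0.1245*s^4 - 2.4048*s^3 - 2.427*s^2 + 3.7263*s + 2.622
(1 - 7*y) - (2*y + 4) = -9*y - 3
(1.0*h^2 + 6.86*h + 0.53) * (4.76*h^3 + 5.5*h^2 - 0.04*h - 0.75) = 4.76*h^5 + 38.1536*h^4 + 40.2128*h^3 + 1.8906*h^2 - 5.1662*h - 0.3975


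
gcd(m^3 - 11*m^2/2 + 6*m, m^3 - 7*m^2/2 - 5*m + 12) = m^2 - 11*m/2 + 6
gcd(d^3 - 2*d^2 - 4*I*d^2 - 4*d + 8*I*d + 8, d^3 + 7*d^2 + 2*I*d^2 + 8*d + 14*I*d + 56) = d - 2*I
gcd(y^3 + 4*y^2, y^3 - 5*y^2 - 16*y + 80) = y + 4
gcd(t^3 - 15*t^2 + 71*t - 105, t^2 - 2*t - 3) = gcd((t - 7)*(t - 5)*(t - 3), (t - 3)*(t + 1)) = t - 3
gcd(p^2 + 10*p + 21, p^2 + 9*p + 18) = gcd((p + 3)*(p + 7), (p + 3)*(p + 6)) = p + 3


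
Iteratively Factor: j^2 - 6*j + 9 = (j - 3)*(j - 3)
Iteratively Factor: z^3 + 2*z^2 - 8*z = (z - 2)*(z^2 + 4*z) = (z - 2)*(z + 4)*(z)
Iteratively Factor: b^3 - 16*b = (b + 4)*(b^2 - 4*b) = (b - 4)*(b + 4)*(b)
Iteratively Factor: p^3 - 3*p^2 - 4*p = (p + 1)*(p^2 - 4*p) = (p - 4)*(p + 1)*(p)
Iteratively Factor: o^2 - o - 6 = (o + 2)*(o - 3)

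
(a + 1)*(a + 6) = a^2 + 7*a + 6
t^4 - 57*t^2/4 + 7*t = t*(t - 7/2)*(t - 1/2)*(t + 4)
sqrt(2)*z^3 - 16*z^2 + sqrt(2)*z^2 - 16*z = z*(z - 8*sqrt(2))*(sqrt(2)*z + sqrt(2))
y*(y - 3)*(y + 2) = y^3 - y^2 - 6*y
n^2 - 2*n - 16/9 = (n - 8/3)*(n + 2/3)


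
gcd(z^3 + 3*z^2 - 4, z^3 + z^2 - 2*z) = z^2 + z - 2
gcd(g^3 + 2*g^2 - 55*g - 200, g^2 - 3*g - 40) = g^2 - 3*g - 40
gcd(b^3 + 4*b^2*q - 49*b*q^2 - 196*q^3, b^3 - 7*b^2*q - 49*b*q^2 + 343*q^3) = -b^2 + 49*q^2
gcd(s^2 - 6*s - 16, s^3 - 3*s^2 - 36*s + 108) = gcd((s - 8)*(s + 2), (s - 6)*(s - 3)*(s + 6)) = 1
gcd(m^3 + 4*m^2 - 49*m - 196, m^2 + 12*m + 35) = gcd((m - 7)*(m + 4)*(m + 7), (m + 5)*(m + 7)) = m + 7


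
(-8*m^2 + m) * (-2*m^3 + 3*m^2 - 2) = 16*m^5 - 26*m^4 + 3*m^3 + 16*m^2 - 2*m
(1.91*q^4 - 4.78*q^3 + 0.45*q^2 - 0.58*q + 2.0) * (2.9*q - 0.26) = 5.539*q^5 - 14.3586*q^4 + 2.5478*q^3 - 1.799*q^2 + 5.9508*q - 0.52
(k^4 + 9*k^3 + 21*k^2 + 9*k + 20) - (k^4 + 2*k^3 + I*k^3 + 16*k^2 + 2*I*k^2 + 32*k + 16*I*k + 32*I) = 7*k^3 - I*k^3 + 5*k^2 - 2*I*k^2 - 23*k - 16*I*k + 20 - 32*I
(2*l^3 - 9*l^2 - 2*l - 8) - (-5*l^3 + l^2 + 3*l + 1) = 7*l^3 - 10*l^2 - 5*l - 9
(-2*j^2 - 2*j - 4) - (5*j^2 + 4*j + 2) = -7*j^2 - 6*j - 6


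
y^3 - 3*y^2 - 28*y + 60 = (y - 6)*(y - 2)*(y + 5)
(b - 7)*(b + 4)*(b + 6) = b^3 + 3*b^2 - 46*b - 168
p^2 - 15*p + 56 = (p - 8)*(p - 7)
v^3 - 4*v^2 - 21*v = v*(v - 7)*(v + 3)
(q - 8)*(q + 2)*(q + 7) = q^3 + q^2 - 58*q - 112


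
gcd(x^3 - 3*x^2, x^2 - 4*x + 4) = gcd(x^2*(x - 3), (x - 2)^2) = 1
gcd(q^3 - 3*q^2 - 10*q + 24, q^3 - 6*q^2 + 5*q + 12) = q - 4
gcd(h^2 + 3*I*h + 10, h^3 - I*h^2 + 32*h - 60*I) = h - 2*I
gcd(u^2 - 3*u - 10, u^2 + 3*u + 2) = u + 2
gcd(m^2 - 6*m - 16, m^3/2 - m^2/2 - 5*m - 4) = m + 2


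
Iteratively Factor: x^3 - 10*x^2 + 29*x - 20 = (x - 4)*(x^2 - 6*x + 5) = (x - 4)*(x - 1)*(x - 5)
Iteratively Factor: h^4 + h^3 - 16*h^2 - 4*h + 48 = (h + 2)*(h^3 - h^2 - 14*h + 24) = (h - 2)*(h + 2)*(h^2 + h - 12) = (h - 2)*(h + 2)*(h + 4)*(h - 3)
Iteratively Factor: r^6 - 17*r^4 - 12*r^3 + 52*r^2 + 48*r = (r)*(r^5 - 17*r^3 - 12*r^2 + 52*r + 48) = r*(r + 1)*(r^4 - r^3 - 16*r^2 + 4*r + 48) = r*(r + 1)*(r + 2)*(r^3 - 3*r^2 - 10*r + 24) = r*(r - 2)*(r + 1)*(r + 2)*(r^2 - r - 12) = r*(r - 2)*(r + 1)*(r + 2)*(r + 3)*(r - 4)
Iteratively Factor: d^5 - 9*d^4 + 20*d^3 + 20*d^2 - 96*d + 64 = (d - 1)*(d^4 - 8*d^3 + 12*d^2 + 32*d - 64) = (d - 4)*(d - 1)*(d^3 - 4*d^2 - 4*d + 16) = (d - 4)^2*(d - 1)*(d^2 - 4) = (d - 4)^2*(d - 2)*(d - 1)*(d + 2)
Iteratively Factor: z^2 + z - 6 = (z - 2)*(z + 3)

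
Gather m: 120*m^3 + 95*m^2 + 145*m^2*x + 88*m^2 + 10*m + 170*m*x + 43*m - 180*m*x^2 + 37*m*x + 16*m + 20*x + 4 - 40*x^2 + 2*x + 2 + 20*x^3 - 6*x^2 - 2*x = 120*m^3 + m^2*(145*x + 183) + m*(-180*x^2 + 207*x + 69) + 20*x^3 - 46*x^2 + 20*x + 6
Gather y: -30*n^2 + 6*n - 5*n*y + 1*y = -30*n^2 + 6*n + y*(1 - 5*n)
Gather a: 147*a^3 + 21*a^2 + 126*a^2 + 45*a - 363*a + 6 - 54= 147*a^3 + 147*a^2 - 318*a - 48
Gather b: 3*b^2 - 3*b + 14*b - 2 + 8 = 3*b^2 + 11*b + 6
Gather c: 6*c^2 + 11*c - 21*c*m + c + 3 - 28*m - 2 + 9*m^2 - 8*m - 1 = 6*c^2 + c*(12 - 21*m) + 9*m^2 - 36*m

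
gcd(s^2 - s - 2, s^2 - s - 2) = s^2 - s - 2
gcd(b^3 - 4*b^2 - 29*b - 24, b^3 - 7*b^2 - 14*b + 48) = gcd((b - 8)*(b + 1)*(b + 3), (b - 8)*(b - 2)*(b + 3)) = b^2 - 5*b - 24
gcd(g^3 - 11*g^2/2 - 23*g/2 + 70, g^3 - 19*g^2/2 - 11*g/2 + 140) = g^2 - 3*g/2 - 35/2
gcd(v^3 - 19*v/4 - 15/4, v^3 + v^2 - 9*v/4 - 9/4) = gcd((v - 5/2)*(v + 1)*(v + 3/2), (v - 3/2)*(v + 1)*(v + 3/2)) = v^2 + 5*v/2 + 3/2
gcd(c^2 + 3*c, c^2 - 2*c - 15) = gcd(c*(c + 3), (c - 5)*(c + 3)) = c + 3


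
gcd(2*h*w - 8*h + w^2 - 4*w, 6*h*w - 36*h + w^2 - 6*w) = 1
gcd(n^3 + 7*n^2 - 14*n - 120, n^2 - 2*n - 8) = n - 4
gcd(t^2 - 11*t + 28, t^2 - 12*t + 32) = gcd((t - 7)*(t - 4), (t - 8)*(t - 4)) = t - 4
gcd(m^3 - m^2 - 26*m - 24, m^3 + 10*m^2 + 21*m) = 1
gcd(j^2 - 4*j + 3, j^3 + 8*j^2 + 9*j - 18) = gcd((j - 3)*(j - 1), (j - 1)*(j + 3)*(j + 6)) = j - 1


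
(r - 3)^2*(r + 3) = r^3 - 3*r^2 - 9*r + 27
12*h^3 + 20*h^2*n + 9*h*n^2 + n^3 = (h + n)*(2*h + n)*(6*h + n)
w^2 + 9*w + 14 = (w + 2)*(w + 7)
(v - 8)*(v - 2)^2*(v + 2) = v^4 - 10*v^3 + 12*v^2 + 40*v - 64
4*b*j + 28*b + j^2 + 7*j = (4*b + j)*(j + 7)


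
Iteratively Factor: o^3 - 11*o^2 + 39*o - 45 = (o - 5)*(o^2 - 6*o + 9) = (o - 5)*(o - 3)*(o - 3)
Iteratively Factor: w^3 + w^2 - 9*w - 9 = (w - 3)*(w^2 + 4*w + 3) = (w - 3)*(w + 1)*(w + 3)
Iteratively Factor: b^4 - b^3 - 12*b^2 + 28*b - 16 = (b - 2)*(b^3 + b^2 - 10*b + 8) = (b - 2)*(b - 1)*(b^2 + 2*b - 8) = (b - 2)*(b - 1)*(b + 4)*(b - 2)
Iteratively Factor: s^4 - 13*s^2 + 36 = (s + 3)*(s^3 - 3*s^2 - 4*s + 12) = (s - 3)*(s + 3)*(s^2 - 4) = (s - 3)*(s + 2)*(s + 3)*(s - 2)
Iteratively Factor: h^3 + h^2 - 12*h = (h)*(h^2 + h - 12) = h*(h + 4)*(h - 3)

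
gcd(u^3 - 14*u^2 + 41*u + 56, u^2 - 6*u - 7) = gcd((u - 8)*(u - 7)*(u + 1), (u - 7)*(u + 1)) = u^2 - 6*u - 7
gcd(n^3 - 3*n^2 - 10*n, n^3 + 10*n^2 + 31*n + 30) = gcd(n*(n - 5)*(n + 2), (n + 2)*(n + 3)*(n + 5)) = n + 2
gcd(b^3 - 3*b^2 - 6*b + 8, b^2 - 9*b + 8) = b - 1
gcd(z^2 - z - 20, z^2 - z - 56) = 1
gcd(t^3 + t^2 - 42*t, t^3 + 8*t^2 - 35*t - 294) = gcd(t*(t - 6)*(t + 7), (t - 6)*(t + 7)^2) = t^2 + t - 42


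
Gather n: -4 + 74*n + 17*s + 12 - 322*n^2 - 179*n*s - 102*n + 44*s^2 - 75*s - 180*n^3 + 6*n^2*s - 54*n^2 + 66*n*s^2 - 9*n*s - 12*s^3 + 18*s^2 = -180*n^3 + n^2*(6*s - 376) + n*(66*s^2 - 188*s - 28) - 12*s^3 + 62*s^2 - 58*s + 8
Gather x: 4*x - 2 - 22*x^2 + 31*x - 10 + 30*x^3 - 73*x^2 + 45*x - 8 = 30*x^3 - 95*x^2 + 80*x - 20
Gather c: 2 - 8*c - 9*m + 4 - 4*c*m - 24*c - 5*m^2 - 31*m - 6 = c*(-4*m - 32) - 5*m^2 - 40*m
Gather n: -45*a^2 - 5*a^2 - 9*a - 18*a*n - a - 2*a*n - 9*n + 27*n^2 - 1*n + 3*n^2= -50*a^2 - 10*a + 30*n^2 + n*(-20*a - 10)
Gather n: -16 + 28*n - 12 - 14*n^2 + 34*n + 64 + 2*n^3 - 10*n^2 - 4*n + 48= 2*n^3 - 24*n^2 + 58*n + 84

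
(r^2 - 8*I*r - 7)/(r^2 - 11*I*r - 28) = (r - I)/(r - 4*I)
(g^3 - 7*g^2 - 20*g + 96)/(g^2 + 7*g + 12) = (g^2 - 11*g + 24)/(g + 3)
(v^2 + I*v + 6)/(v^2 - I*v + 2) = (v + 3*I)/(v + I)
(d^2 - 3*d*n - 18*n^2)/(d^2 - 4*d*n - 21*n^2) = (d - 6*n)/(d - 7*n)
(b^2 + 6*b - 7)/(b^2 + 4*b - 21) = (b - 1)/(b - 3)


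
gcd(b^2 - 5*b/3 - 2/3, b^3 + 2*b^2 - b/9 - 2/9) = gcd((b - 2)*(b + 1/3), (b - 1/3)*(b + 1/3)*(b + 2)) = b + 1/3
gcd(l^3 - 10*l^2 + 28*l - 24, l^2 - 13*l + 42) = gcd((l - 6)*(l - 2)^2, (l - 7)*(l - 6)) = l - 6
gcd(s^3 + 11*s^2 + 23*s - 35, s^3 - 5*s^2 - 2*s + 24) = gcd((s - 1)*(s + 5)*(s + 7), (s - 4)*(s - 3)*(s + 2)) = 1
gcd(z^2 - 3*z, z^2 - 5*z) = z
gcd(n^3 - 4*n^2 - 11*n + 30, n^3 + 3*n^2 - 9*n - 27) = n + 3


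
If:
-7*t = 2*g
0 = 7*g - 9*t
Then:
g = 0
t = 0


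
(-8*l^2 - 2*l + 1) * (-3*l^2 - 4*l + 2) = 24*l^4 + 38*l^3 - 11*l^2 - 8*l + 2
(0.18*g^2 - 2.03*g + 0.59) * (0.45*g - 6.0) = 0.081*g^3 - 1.9935*g^2 + 12.4455*g - 3.54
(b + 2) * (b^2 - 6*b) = b^3 - 4*b^2 - 12*b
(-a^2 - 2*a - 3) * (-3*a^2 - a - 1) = 3*a^4 + 7*a^3 + 12*a^2 + 5*a + 3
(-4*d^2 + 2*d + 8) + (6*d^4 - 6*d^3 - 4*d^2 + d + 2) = 6*d^4 - 6*d^3 - 8*d^2 + 3*d + 10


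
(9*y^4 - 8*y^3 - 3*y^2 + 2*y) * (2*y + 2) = 18*y^5 + 2*y^4 - 22*y^3 - 2*y^2 + 4*y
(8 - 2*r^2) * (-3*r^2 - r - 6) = 6*r^4 + 2*r^3 - 12*r^2 - 8*r - 48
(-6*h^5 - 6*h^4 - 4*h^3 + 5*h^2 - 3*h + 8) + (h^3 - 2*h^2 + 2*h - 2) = -6*h^5 - 6*h^4 - 3*h^3 + 3*h^2 - h + 6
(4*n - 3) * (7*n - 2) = 28*n^2 - 29*n + 6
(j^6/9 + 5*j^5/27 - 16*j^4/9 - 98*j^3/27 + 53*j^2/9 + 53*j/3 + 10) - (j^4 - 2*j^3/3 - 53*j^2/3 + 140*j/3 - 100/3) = j^6/9 + 5*j^5/27 - 25*j^4/9 - 80*j^3/27 + 212*j^2/9 - 29*j + 130/3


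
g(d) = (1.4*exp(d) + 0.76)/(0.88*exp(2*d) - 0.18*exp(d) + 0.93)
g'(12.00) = 0.00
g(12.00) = 0.00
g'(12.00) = 0.00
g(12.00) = 0.00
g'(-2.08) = 0.18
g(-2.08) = 1.01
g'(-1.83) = 0.22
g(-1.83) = 1.07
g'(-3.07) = 0.07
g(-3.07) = 0.89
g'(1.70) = -0.34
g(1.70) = 0.32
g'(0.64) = -0.74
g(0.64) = 0.91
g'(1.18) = -0.56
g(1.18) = 0.55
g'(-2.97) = 0.08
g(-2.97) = 0.90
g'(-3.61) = 0.04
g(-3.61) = 0.86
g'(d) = (1.4*exp(d) + 0.76)*(-1.76*exp(2*d) + 0.18*exp(d))/(0.88*exp(2*d) - 0.18*exp(d) + 0.93)^2 + 1.4*exp(d)/(0.88*exp(2*d) - 0.18*exp(d) + 0.93)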